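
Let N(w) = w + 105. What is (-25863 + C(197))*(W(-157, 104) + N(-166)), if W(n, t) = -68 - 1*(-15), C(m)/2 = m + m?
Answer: 2858550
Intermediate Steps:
N(w) = 105 + w
C(m) = 4*m (C(m) = 2*(m + m) = 2*(2*m) = 4*m)
W(n, t) = -53 (W(n, t) = -68 + 15 = -53)
(-25863 + C(197))*(W(-157, 104) + N(-166)) = (-25863 + 4*197)*(-53 + (105 - 166)) = (-25863 + 788)*(-53 - 61) = -25075*(-114) = 2858550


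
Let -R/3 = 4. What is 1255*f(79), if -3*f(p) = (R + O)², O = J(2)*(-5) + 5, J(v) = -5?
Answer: -135540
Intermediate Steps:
R = -12 (R = -3*4 = -12)
O = 30 (O = -5*(-5) + 5 = 25 + 5 = 30)
f(p) = -108 (f(p) = -(-12 + 30)²/3 = -⅓*18² = -⅓*324 = -108)
1255*f(79) = 1255*(-108) = -135540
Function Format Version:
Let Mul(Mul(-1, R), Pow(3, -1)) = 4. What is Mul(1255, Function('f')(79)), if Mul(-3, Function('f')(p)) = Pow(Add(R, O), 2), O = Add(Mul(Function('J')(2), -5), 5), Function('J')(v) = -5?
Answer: -135540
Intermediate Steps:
R = -12 (R = Mul(-3, 4) = -12)
O = 30 (O = Add(Mul(-5, -5), 5) = Add(25, 5) = 30)
Function('f')(p) = -108 (Function('f')(p) = Mul(Rational(-1, 3), Pow(Add(-12, 30), 2)) = Mul(Rational(-1, 3), Pow(18, 2)) = Mul(Rational(-1, 3), 324) = -108)
Mul(1255, Function('f')(79)) = Mul(1255, -108) = -135540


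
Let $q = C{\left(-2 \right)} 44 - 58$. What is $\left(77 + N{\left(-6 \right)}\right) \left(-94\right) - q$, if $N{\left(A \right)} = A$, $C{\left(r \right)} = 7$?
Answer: $-6924$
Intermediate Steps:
$q = 250$ ($q = 7 \cdot 44 - 58 = 308 - 58 = 250$)
$\left(77 + N{\left(-6 \right)}\right) \left(-94\right) - q = \left(77 - 6\right) \left(-94\right) - 250 = 71 \left(-94\right) - 250 = -6674 - 250 = -6924$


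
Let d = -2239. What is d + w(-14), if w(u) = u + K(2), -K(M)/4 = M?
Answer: -2261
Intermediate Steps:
K(M) = -4*M
w(u) = -8 + u (w(u) = u - 4*2 = u - 8 = -8 + u)
d + w(-14) = -2239 + (-8 - 14) = -2239 - 22 = -2261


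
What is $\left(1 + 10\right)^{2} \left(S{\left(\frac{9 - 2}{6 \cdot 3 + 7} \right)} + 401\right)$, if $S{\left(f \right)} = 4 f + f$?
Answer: $\frac{243452}{5} \approx 48690.0$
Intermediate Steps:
$S{\left(f \right)} = 5 f$
$\left(1 + 10\right)^{2} \left(S{\left(\frac{9 - 2}{6 \cdot 3 + 7} \right)} + 401\right) = \left(1 + 10\right)^{2} \left(5 \frac{9 - 2}{6 \cdot 3 + 7} + 401\right) = 11^{2} \left(5 \frac{7}{18 + 7} + 401\right) = 121 \left(5 \cdot \frac{7}{25} + 401\right) = 121 \left(\frac{7}{5} + 401\right) = 121 \cdot \frac{2012}{5} = \frac{243452}{5}$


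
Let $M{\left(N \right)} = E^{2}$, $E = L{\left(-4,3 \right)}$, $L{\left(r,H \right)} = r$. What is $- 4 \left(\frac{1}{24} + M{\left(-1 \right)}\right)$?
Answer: $- \frac{385}{6} \approx -64.167$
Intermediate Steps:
$E = -4$
$M{\left(N \right)} = 16$ ($M{\left(N \right)} = \left(-4\right)^{2} = 16$)
$- 4 \left(\frac{1}{24} + M{\left(-1 \right)}\right) = - 4 \left(\frac{1}{24} + 16\right) = \left(-4\right) \frac{385}{24} = - \frac{385}{6}$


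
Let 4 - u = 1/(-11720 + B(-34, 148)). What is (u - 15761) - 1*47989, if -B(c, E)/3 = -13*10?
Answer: -722242179/11330 ≈ -63746.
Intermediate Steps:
B(c, E) = 390 (B(c, E) = -(-39)*10 = -3*(-130) = 390)
u = 45321/11330 (u = 4 - 1/(-11720 + 390) = 4 - 1/(-11330) = 4 - 1*(-1/11330) = 4 + 1/11330 = 45321/11330 ≈ 4.0001)
(u - 15761) - 1*47989 = (45321/11330 - 15761) - 1*47989 = -178526809/11330 - 47989 = -722242179/11330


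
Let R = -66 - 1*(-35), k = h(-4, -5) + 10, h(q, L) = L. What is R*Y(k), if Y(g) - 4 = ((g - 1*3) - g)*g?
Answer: 341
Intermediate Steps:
k = 5 (k = -5 + 10 = 5)
R = -31 (R = -66 + 35 = -31)
Y(g) = 4 - 3*g (Y(g) = 4 + ((g - 1*3) - g)*g = 4 + ((g - 3) - g)*g = 4 + ((-3 + g) - g)*g = 4 - 3*g)
R*Y(k) = -31*(4 - 3*5) = -31*(4 - 15) = -31*(-11) = 341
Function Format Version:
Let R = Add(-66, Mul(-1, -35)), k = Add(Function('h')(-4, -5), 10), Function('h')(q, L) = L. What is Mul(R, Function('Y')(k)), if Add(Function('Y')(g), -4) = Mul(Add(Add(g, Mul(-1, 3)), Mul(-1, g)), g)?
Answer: 341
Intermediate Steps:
k = 5 (k = Add(-5, 10) = 5)
R = -31 (R = Add(-66, 35) = -31)
Function('Y')(g) = Add(4, Mul(-3, g)) (Function('Y')(g) = Add(4, Mul(Add(Add(g, Mul(-1, 3)), Mul(-1, g)), g)) = Add(4, Mul(Add(Add(g, -3), Mul(-1, g)), g)) = Add(4, Mul(Add(Add(-3, g), Mul(-1, g)), g)) = Add(4, Mul(-3, g)))
Mul(R, Function('Y')(k)) = Mul(-31, Add(4, Mul(-3, 5))) = Mul(-31, Add(4, -15)) = Mul(-31, -11) = 341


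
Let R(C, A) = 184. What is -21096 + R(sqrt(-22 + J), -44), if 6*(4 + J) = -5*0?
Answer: -20912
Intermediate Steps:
J = -4 (J = -4 + (-5*0)/6 = -4 + (1/6)*0 = -4 + 0 = -4)
-21096 + R(sqrt(-22 + J), -44) = -21096 + 184 = -20912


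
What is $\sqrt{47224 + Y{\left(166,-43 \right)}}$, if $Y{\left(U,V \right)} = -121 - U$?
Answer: $\sqrt{46937} \approx 216.65$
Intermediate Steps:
$\sqrt{47224 + Y{\left(166,-43 \right)}} = \sqrt{47224 - 287} = \sqrt{46937}$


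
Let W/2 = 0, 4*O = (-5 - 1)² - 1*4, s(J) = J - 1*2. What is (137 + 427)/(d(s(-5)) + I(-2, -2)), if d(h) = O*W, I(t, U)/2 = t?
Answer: -141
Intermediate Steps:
I(t, U) = 2*t
s(J) = -2 + J (s(J) = J - 2 = -2 + J)
O = 8 (O = ((-5 - 1)² - 1*4)/4 = ((-6)² - 4)/4 = (36 - 4)/4 = (¼)*32 = 8)
W = 0 (W = 2*0 = 0)
d(h) = 0 (d(h) = 8*0 = 0)
(137 + 427)/(d(s(-5)) + I(-2, -2)) = (137 + 427)/(0 + 2*(-2)) = 564/(0 - 4) = 564/(-4) = 564*(-¼) = -141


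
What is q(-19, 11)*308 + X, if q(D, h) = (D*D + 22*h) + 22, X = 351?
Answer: 192851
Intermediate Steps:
q(D, h) = 22 + D² + 22*h (q(D, h) = (D² + 22*h) + 22 = 22 + D² + 22*h)
q(-19, 11)*308 + X = (22 + (-19)² + 22*11)*308 + 351 = (22 + 361 + 242)*308 + 351 = 625*308 + 351 = 192500 + 351 = 192851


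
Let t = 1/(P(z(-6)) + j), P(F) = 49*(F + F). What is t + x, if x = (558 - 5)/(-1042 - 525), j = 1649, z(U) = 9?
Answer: -1398076/3966077 ≈ -0.35251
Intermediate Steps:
P(F) = 98*F (P(F) = 49*(2*F) = 98*F)
x = -553/1567 (x = 553/(-1567) = 553*(-1/1567) = -553/1567 ≈ -0.35290)
t = 1/2531 (t = 1/(98*9 + 1649) = 1/(882 + 1649) = 1/2531 ≈ 0.00039510)
t + x = 1/2531 - 553/1567 = -1398076/3966077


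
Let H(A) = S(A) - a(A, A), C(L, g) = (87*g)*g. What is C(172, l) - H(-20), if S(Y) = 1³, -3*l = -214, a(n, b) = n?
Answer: 1328021/3 ≈ 4.4267e+5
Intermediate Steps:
l = 214/3 (l = -⅓*(-214) = 214/3 ≈ 71.333)
S(Y) = 1
C(L, g) = 87*g²
H(A) = 1 - A
C(172, l) - H(-20) = 87*(214/3)² - (1 - 1*(-20)) = 87*(45796/9) - (1 + 20) = 1328084/3 - 1*21 = 1328084/3 - 21 = 1328021/3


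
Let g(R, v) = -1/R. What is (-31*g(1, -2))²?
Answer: 961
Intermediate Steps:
(-31*g(1, -2))² = (-(-31)/1)² = (-(-31))² = (-31*(-1))² = 31² = 961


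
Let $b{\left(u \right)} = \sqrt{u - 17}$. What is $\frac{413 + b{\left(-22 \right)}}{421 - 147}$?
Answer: $\frac{413}{274} + \frac{i \sqrt{39}}{274} \approx 1.5073 + 0.022792 i$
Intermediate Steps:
$b{\left(u \right)} = \sqrt{-17 + u}$
$\frac{413 + b{\left(-22 \right)}}{421 - 147} = \frac{413 + \sqrt{-17 - 22}}{421 - 147} = \frac{413 + \sqrt{-39}}{274} = \left(413 + i \sqrt{39}\right) \frac{1}{274} = \frac{413}{274} + \frac{i \sqrt{39}}{274}$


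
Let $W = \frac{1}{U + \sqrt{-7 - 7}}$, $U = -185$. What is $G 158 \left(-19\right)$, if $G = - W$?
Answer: $- \frac{555370}{34239} - \frac{3002 i \sqrt{14}}{34239} \approx -16.22 - 0.32806 i$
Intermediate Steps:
$W = \frac{1}{-185 + i \sqrt{14}}$ ($W = \frac{1}{-185 + \sqrt{-7 - 7}} = \frac{1}{-185 + \sqrt{-14}} = \frac{1}{-185 + i \sqrt{14}} \approx -0.0054032 - 0.0001093 i$)
$G = \frac{185}{34239} + \frac{i \sqrt{14}}{34239}$ ($G = - (- \frac{185}{34239} - \frac{i \sqrt{14}}{34239}) = \frac{185}{34239} + \frac{i \sqrt{14}}{34239} \approx 0.0054032 + 0.00010928 i$)
$G 158 \left(-19\right) = \left(\frac{185}{34239} + \frac{i \sqrt{14}}{34239}\right) 158 \left(-19\right) = \left(\frac{29230}{34239} + \frac{158 i \sqrt{14}}{34239}\right) \left(-19\right) = - \frac{555370}{34239} - \frac{3002 i \sqrt{14}}{34239}$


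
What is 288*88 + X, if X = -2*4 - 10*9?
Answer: 25246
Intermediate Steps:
X = -98 (X = -8 - 90 = -98)
288*88 + X = 288*88 - 98 = 25344 - 98 = 25246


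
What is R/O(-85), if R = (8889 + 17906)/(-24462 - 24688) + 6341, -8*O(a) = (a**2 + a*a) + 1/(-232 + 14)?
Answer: -18116285704/5160912195 ≈ -3.5103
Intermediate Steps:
O(a) = 1/1744 - a**2/4 (O(a) = -((a**2 + a*a) + 1/(-232 + 14))/8 = -((a**2 + a**2) + 1/(-218))/8 = -(2*a**2 - 1/218)/8 = -(-1/218 + 2*a**2)/8 = 1/1744 - a**2/4)
R = 62326671/9830 (R = 26795/(-49150) + 6341 = 26795*(-1/49150) + 6341 = -5359/9830 + 6341 = 62326671/9830 ≈ 6340.5)
R/O(-85) = 62326671/(9830*(1/1744 - 1/4*(-85)**2)) = 62326671/(9830*(1/1744 - 1/4*7225)) = 62326671/(9830*(1/1744 - 7225/4)) = 62326671/(9830*(-3150099/1744)) = (62326671/9830)*(-1744/3150099) = -18116285704/5160912195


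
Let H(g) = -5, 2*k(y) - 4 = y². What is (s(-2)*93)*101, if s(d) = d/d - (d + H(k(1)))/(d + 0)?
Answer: -46965/2 ≈ -23483.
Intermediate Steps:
k(y) = 2 + y²/2
s(d) = 1 - (-5 + d)/d (s(d) = d/d - (d - 5)/(d + 0) = 1 - (-5 + d)/d)
(s(-2)*93)*101 = ((5/(-2))*93)*101 = ((5*(-½))*93)*101 = -5/2*93*101 = -465/2*101 = -46965/2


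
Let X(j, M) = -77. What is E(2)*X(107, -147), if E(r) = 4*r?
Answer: -616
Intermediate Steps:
E(2)*X(107, -147) = (4*2)*(-77) = 8*(-77) = -616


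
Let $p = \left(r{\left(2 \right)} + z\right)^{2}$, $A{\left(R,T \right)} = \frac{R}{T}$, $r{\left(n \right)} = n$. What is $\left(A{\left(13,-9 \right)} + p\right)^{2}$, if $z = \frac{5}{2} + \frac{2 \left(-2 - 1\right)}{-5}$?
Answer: $\frac{780699481}{810000} \approx 963.83$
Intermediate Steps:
$z = \frac{37}{10}$ ($z = 5 \cdot \frac{1}{2} + 2 \left(-3\right) \left(- \frac{1}{5}\right) = \frac{5}{2} - - \frac{6}{5} = \frac{5}{2} + \frac{6}{5} = \frac{37}{10} \approx 3.7$)
$p = \frac{3249}{100}$ ($p = \left(2 + \frac{37}{10}\right)^{2} = \left(\frac{57}{10}\right)^{2} = \frac{3249}{100} \approx 32.49$)
$\left(A{\left(13,-9 \right)} + p\right)^{2} = \left(\frac{13}{-9} + \frac{3249}{100}\right)^{2} = \left(13 \left(- \frac{1}{9}\right) + \frac{3249}{100}\right)^{2} = \left(- \frac{13}{9} + \frac{3249}{100}\right)^{2} = \left(\frac{27941}{900}\right)^{2} = \frac{780699481}{810000}$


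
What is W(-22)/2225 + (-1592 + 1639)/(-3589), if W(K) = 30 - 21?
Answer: -72274/7985525 ≈ -0.0090506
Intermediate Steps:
W(K) = 9
W(-22)/2225 + (-1592 + 1639)/(-3589) = 9/2225 + (-1592 + 1639)/(-3589) = 9*(1/2225) + 47*(-1/3589) = 9/2225 - 47/3589 = -72274/7985525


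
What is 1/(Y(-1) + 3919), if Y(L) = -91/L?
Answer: 1/4010 ≈ 0.00024938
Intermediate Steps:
1/(Y(-1) + 3919) = 1/(-91/(-1) + 3919) = 1/(-91*(-1) + 3919) = 1/(91 + 3919) = 1/4010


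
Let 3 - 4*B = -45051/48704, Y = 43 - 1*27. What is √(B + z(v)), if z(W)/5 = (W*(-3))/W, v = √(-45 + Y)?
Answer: 9*I*√25658637/12176 ≈ 3.7442*I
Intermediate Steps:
Y = 16 (Y = 43 - 27 = 16)
v = I*√29 (v = √(-45 + 16) = √(-29) = I*√29 ≈ 5.3852*I)
z(W) = -15 (z(W) = 5*((W*(-3))/W) = 5*((-3*W)/W) = 5*(-3) = -15)
B = 191163/194816 (B = ¾ - (-45051)/(4*48704) = ¾ - ¼*(-45051/48704) = ¾ + 45051/194816 = 191163/194816 ≈ 0.98125)
√(B + z(v)) = √(191163/194816 - 15) = √(-2731077/194816) = 9*I*√25658637/12176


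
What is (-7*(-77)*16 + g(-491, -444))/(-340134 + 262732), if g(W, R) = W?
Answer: -8133/77402 ≈ -0.10507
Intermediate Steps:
(-7*(-77)*16 + g(-491, -444))/(-340134 + 262732) = (-7*(-77)*16 - 491)/(-340134 + 262732) = (539*16 - 491)/(-77402) = (8624 - 491)*(-1/77402) = 8133*(-1/77402) = -8133/77402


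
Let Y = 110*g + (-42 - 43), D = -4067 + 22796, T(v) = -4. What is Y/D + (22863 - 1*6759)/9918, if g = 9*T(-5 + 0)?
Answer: 14527417/10319679 ≈ 1.4077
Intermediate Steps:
g = -36 (g = 9*(-4) = -36)
D = 18729
Y = -4045 (Y = 110*(-36) + (-42 - 43) = -3960 - 85 = -4045)
Y/D + (22863 - 1*6759)/9918 = -4045/18729 + (22863 - 1*6759)/9918 = -4045*1/18729 + (22863 - 6759)*(1/9918) = -4045/18729 + 16104*(1/9918) = -4045/18729 + 2684/1653 = 14527417/10319679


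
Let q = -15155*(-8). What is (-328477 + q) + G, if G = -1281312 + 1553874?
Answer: 65325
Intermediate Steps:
q = 121240
G = 272562
(-328477 + q) + G = (-328477 + 121240) + 272562 = -207237 + 272562 = 65325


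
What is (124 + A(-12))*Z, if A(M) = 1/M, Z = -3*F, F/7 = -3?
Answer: 31227/4 ≈ 7806.8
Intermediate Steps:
F = -21 (F = 7*(-3) = -21)
Z = 63 (Z = -3*(-21) = 63)
(124 + A(-12))*Z = (124 + 1/(-12))*63 = (124 - 1/12)*63 = (1487/12)*63 = 31227/4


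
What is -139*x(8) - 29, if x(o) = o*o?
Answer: -8925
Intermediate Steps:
x(o) = o²
-139*x(8) - 29 = -139*8² - 29 = -139*64 - 29 = -8896 - 29 = -8925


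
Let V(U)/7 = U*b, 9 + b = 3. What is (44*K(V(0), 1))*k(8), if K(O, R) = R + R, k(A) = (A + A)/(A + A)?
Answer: 88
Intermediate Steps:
b = -6 (b = -9 + 3 = -6)
V(U) = -42*U (V(U) = 7*(U*(-6)) = 7*(-6*U) = -42*U)
k(A) = 1 (k(A) = (2*A)/((2*A)) = (2*A)*(1/(2*A)) = 1)
K(O, R) = 2*R
(44*K(V(0), 1))*k(8) = (44*(2*1))*1 = (44*2)*1 = 88*1 = 88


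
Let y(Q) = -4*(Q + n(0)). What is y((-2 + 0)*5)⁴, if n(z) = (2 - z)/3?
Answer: 157351936/81 ≈ 1.9426e+6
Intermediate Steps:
n(z) = ⅔ - z/3 (n(z) = (2 - z)*(⅓) = ⅔ - z/3)
y(Q) = -8/3 - 4*Q (y(Q) = -4*(Q + (⅔ - ⅓*0)) = -4*(Q + (⅔ + 0)) = -4*(Q + ⅔) = -4*(⅔ + Q) = -8/3 - 4*Q)
y((-2 + 0)*5)⁴ = (-8/3 - 4*(-2 + 0)*5)⁴ = (-8/3 - (-8)*5)⁴ = (-8/3 - 4*(-10))⁴ = (-8/3 + 40)⁴ = (112/3)⁴ = 157351936/81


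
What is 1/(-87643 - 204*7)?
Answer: -1/89071 ≈ -1.1227e-5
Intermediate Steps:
1/(-87643 - 204*7) = 1/(-87643 - 1428) = 1/(-89071) = -1/89071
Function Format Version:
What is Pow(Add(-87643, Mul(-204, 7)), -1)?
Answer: Rational(-1, 89071) ≈ -1.1227e-5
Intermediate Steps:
Pow(Add(-87643, Mul(-204, 7)), -1) = Pow(Add(-87643, -1428), -1) = Pow(-89071, -1) = Rational(-1, 89071)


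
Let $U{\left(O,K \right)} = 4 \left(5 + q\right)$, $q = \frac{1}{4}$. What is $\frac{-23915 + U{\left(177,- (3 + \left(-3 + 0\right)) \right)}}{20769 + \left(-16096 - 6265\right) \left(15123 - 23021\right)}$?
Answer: $- \frac{23894}{176627947} \approx -0.00013528$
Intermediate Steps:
$q = \frac{1}{4} \approx 0.25$
$U{\left(O,K \right)} = 21$ ($U{\left(O,K \right)} = 4 \left(5 + \frac{1}{4}\right) = 4 \cdot \frac{21}{4} = 21$)
$\frac{-23915 + U{\left(177,- (3 + \left(-3 + 0\right)) \right)}}{20769 + \left(-16096 - 6265\right) \left(15123 - 23021\right)} = \frac{-23915 + 21}{20769 + \left(-16096 - 6265\right) \left(15123 - 23021\right)} = - \frac{23894}{20769 - -176607178} = - \frac{23894}{20769 + 176607178} = - \frac{23894}{176627947}$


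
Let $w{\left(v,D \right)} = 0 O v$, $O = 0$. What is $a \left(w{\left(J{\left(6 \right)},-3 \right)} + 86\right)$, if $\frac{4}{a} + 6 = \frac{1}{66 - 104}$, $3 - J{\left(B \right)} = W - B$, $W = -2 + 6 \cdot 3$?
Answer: $- \frac{13072}{229} \approx -57.083$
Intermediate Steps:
$W = 16$ ($W = -2 + 18 = 16$)
$J{\left(B \right)} = -13 + B$ ($J{\left(B \right)} = 3 - \left(16 - B\right) = 3 + \left(-16 + B\right) = -13 + B$)
$a = - \frac{152}{229}$ ($a = \frac{4}{-6 + \frac{1}{66 - 104}} = \frac{4}{-6 + \frac{1}{-38}} = \frac{4}{-6 - \frac{1}{38}} = \frac{4}{- \frac{229}{38}} = 4 \left(- \frac{38}{229}\right) = - \frac{152}{229} \approx -0.66376$)
$w{\left(v,D \right)} = 0$ ($w{\left(v,D \right)} = 0 \cdot 0 v = 0 v = 0$)
$a \left(w{\left(J{\left(6 \right)},-3 \right)} + 86\right) = - \frac{152 \left(0 + 86\right)}{229} = \left(- \frac{152}{229}\right) 86 = - \frac{13072}{229}$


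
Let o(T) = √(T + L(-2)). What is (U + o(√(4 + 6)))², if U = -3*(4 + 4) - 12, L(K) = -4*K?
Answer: (36 - √(8 + √10))² ≈ 1066.6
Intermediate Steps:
U = -36 (U = -3*8 - 12 = -24 - 12 = -36)
o(T) = √(8 + T) (o(T) = √(T - 4*(-2)) = √(T + 8) = √(8 + T))
(U + o(√(4 + 6)))² = (-36 + √(8 + √(4 + 6)))² = (-36 + √(8 + √10))²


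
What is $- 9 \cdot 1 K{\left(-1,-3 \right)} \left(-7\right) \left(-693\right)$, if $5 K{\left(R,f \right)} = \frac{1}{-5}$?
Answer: $\frac{43659}{25} \approx 1746.4$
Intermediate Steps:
$K{\left(R,f \right)} = - \frac{1}{25}$ ($K{\left(R,f \right)} = \frac{1}{5 \left(-5\right)} = \frac{1}{5} \left(- \frac{1}{5}\right) = - \frac{1}{25}$)
$- 9 \cdot 1 K{\left(-1,-3 \right)} \left(-7\right) \left(-693\right) = - 9 \cdot 1 \left(- \frac{1}{25}\right) \left(-7\right) \left(-693\right) = \left(-9\right) \left(- \frac{1}{25}\right) \left(-7\right) \left(-693\right) = \frac{9}{25} \left(-7\right) \left(-693\right) = \left(- \frac{63}{25}\right) \left(-693\right) = \frac{43659}{25}$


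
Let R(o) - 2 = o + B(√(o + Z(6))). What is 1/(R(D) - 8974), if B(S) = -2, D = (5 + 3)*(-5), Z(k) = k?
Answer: -1/9014 ≈ -0.00011094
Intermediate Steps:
D = -40 (D = 8*(-5) = -40)
R(o) = o (R(o) = 2 + (o - 2) = 2 + (-2 + o) = o)
1/(R(D) - 8974) = 1/(-40 - 8974) = 1/(-9014) = -1/9014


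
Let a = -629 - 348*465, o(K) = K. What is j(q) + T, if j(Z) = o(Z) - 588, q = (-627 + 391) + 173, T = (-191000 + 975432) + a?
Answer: 621332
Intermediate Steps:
a = -162449 (a = -629 - 161820 = -162449)
T = 621983 (T = (-191000 + 975432) - 162449 = 784432 - 162449 = 621983)
q = -63 (q = -236 + 173 = -63)
j(Z) = -588 + Z (j(Z) = Z - 588 = -588 + Z)
j(q) + T = (-588 - 63) + 621983 = -651 + 621983 = 621332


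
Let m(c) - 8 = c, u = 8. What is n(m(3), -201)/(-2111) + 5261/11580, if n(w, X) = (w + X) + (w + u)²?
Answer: 9125791/24445380 ≈ 0.37331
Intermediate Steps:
m(c) = 8 + c
n(w, X) = X + w + (8 + w)² (n(w, X) = (w + X) + (w + 8)² = (X + w) + (8 + w)² = X + w + (8 + w)²)
n(m(3), -201)/(-2111) + 5261/11580 = (-201 + (8 + 3) + (8 + (8 + 3))²)/(-2111) + 5261/11580 = (-201 + 11 + (8 + 11)²)*(-1/2111) + 5261*(1/11580) = (-201 + 11 + 19²)*(-1/2111) + 5261/11580 = (-201 + 11 + 361)*(-1/2111) + 5261/11580 = 171*(-1/2111) + 5261/11580 = -171/2111 + 5261/11580 = 9125791/24445380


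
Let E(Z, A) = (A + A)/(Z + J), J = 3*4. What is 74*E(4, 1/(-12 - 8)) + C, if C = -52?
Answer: -4197/80 ≈ -52.463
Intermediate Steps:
J = 12
E(Z, A) = 2*A/(12 + Z) (E(Z, A) = (A + A)/(Z + 12) = (2*A)/(12 + Z) = 2*A/(12 + Z))
74*E(4, 1/(-12 - 8)) + C = 74*(2/((-12 - 8)*(12 + 4))) - 52 = 74*(2/(-20*16)) - 52 = 74*(2*(-1/20)*(1/16)) - 52 = 74*(-1/160) - 52 = -37/80 - 52 = -4197/80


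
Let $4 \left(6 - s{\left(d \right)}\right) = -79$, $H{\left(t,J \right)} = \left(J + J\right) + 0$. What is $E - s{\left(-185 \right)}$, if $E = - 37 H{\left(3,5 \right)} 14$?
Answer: $- \frac{20823}{4} \approx -5205.8$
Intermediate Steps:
$H{\left(t,J \right)} = 2 J$ ($H{\left(t,J \right)} = 2 J + 0 = 2 J$)
$E = -5180$ ($E = - 37 \cdot 2 \cdot 5 \cdot 14 = \left(-37\right) 10 \cdot 14 = \left(-370\right) 14 = -5180$)
$s{\left(d \right)} = \frac{103}{4}$ ($s{\left(d \right)} = 6 - - \frac{79}{4} = 6 + \frac{79}{4} = \frac{103}{4}$)
$E - s{\left(-185 \right)} = -5180 - \frac{103}{4} = - \frac{20823}{4}$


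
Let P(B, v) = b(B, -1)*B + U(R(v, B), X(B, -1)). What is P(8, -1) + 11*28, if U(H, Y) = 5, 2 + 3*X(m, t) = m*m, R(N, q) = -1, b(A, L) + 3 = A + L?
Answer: 345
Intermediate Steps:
b(A, L) = -3 + A + L (b(A, L) = -3 + (A + L) = -3 + A + L)
X(m, t) = -2/3 + m**2/3 (X(m, t) = -2/3 + (m*m)/3 = -2/3 + m**2/3)
P(B, v) = 5 + B*(-4 + B) (P(B, v) = (-3 + B - 1)*B + 5 = (-4 + B)*B + 5 = B*(-4 + B) + 5 = 5 + B*(-4 + B))
P(8, -1) + 11*28 = (5 + 8*(-4 + 8)) + 11*28 = (5 + 8*4) + 308 = (5 + 32) + 308 = 37 + 308 = 345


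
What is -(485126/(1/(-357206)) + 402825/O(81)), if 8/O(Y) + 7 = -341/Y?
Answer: 9357686050049/54 ≈ 1.7329e+11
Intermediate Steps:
O(Y) = 8/(-7 - 341/Y)
-(485126/(1/(-357206)) + 402825/O(81)) = -(485126/(1/(-357206)) + 402825/((-8*81/(341 + 7*81)))) = -(485126/(-1/357206) + 402825/((-8*81/(341 + 567)))) = -(485126*(-357206) + 402825/((-8*81/908))) = -(-173289917956 + 402825/((-8*81*1/908))) = -(-173289917956 + 402825/(-162/227)) = -(-173289917956 + 402825*(-227/162)) = -(-173289917956 - 30480425/54) = -1*(-9357686050049/54) = 9357686050049/54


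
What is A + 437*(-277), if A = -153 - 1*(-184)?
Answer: -121018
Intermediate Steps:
A = 31 (A = -153 + 184 = 31)
A + 437*(-277) = 31 + 437*(-277) = 31 - 121049 = -121018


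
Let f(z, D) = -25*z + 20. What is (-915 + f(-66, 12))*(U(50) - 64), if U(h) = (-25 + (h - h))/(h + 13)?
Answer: -3063035/63 ≈ -48620.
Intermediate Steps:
f(z, D) = 20 - 25*z
U(h) = -25/(13 + h) (U(h) = (-25 + 0)/(13 + h) = -25/(13 + h))
(-915 + f(-66, 12))*(U(50) - 64) = (-915 + (20 - 25*(-66)))*(-25/(13 + 50) - 64) = (-915 + (20 + 1650))*(-25/63 - 64) = (-915 + 1670)*(-25*1/63 - 64) = 755*(-25/63 - 64) = 755*(-4057/63) = -3063035/63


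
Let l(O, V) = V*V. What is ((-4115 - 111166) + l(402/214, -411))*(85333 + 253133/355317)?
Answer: 542130874248720/118439 ≈ 4.5773e+9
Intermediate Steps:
l(O, V) = V²
((-4115 - 111166) + l(402/214, -411))*(85333 + 253133/355317) = ((-4115 - 111166) + (-411)²)*(85333 + 253133/355317) = (-115281 + 168921)*(85333 + 253133*(1/355317)) = 53640*(85333 + 253133/355317) = 53640*(30320518694/355317) = 542130874248720/118439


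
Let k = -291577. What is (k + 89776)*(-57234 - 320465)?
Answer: 76220035899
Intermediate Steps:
(k + 89776)*(-57234 - 320465) = (-291577 + 89776)*(-57234 - 320465) = -201801*(-377699) = 76220035899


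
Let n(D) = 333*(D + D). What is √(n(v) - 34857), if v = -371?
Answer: 3*I*√31327 ≈ 530.98*I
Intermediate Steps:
n(D) = 666*D (n(D) = 333*(2*D) = 666*D)
√(n(v) - 34857) = √(666*(-371) - 34857) = √(-247086 - 34857) = √(-281943) = 3*I*√31327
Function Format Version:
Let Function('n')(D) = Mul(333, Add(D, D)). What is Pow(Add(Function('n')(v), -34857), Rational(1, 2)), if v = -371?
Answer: Mul(3, I, Pow(31327, Rational(1, 2))) ≈ Mul(530.98, I)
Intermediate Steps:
Function('n')(D) = Mul(666, D) (Function('n')(D) = Mul(333, Mul(2, D)) = Mul(666, D))
Pow(Add(Function('n')(v), -34857), Rational(1, 2)) = Pow(Add(Mul(666, -371), -34857), Rational(1, 2)) = Pow(Add(-247086, -34857), Rational(1, 2)) = Pow(-281943, Rational(1, 2)) = Mul(3, I, Pow(31327, Rational(1, 2)))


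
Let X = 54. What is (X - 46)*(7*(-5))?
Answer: -280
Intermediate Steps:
(X - 46)*(7*(-5)) = (54 - 46)*(7*(-5)) = 8*(-35) = -280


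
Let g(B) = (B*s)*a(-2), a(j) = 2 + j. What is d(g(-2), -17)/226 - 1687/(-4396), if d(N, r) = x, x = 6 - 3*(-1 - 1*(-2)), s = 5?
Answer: 28175/70964 ≈ 0.39703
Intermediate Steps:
x = 3 (x = 6 - 3*(-1 + 2) = 6 - 3*1 = 6 - 3 = 3)
g(B) = 0 (g(B) = (B*5)*(2 - 2) = (5*B)*0 = 0)
d(N, r) = 3
d(g(-2), -17)/226 - 1687/(-4396) = 3/226 - 1687/(-4396) = 3*(1/226) - 1687*(-1/4396) = 3/226 + 241/628 = 28175/70964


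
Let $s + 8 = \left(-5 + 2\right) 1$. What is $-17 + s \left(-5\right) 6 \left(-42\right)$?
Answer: $-13877$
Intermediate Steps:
$s = -11$ ($s = -8 + \left(-5 + 2\right) 1 = -8 - 3 = -11$)
$-17 + s \left(-5\right) 6 \left(-42\right) = -17 + \left(-11\right) \left(-5\right) 6 \left(-42\right) = -17 + 55 \cdot 6 \left(-42\right) = -17 + 330 \left(-42\right) = -17 - 13860 = -13877$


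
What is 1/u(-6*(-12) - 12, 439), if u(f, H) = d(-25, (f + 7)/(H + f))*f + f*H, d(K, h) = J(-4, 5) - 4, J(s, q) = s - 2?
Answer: 1/25740 ≈ 3.8850e-5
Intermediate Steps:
J(s, q) = -2 + s
d(K, h) = -10 (d(K, h) = (-2 - 4) - 4 = -6 - 4 = -10)
u(f, H) = -10*f + H*f (u(f, H) = -10*f + f*H = -10*f + H*f)
1/u(-6*(-12) - 12, 439) = 1/((-6*(-12) - 12)*(-10 + 439)) = 1/((72 - 12)*429) = 1/(60*429) = 1/25740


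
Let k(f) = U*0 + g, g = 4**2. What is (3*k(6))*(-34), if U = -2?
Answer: -1632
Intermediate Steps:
g = 16
k(f) = 16 (k(f) = -2*0 + 16 = 0 + 16 = 16)
(3*k(6))*(-34) = (3*16)*(-34) = 48*(-34) = -1632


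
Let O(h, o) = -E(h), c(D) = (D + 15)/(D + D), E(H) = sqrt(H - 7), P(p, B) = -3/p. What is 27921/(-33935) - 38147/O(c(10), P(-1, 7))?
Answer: -27921/33935 - 76294*I*sqrt(23)/23 ≈ -0.82278 - 15908.0*I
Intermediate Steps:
E(H) = sqrt(-7 + H)
c(D) = (15 + D)/(2*D) (c(D) = (15 + D)/((2*D)) = (15 + D)*(1/(2*D)) = (15 + D)/(2*D))
O(h, o) = -sqrt(-7 + h)
27921/(-33935) - 38147/O(c(10), P(-1, 7)) = 27921/(-33935) - 38147*(-1/sqrt(-7 + (1/2)*(15 + 10)/10)) = 27921*(-1/33935) - 38147*(-1/sqrt(-7 + (1/2)*(1/10)*25)) = -27921/33935 - 38147*(-1/sqrt(-7 + 5/4)) = -27921/33935 - 38147*2*I*sqrt(23)/23 = -27921/33935 - 76294*I*sqrt(23)/23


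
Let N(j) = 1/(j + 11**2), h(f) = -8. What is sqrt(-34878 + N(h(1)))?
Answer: I*sqrt(445357069)/113 ≈ 186.76*I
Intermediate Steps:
N(j) = 1/(121 + j) (N(j) = 1/(j + 121) = 1/(121 + j))
sqrt(-34878 + N(h(1))) = sqrt(-34878 + 1/(121 - 8)) = sqrt(-34878 + 1/113) = sqrt(-3941213/113) = I*sqrt(445357069)/113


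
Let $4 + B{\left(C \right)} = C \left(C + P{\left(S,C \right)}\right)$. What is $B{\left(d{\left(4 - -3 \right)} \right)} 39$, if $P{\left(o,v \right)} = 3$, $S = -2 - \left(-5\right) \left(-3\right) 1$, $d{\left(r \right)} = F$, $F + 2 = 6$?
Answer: $936$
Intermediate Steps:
$F = 4$ ($F = -2 + 6 = 4$)
$d{\left(r \right)} = 4$
$S = -17$ ($S = -2 - 15 \cdot 1 = -2 - 15 = -17$)
$B{\left(C \right)} = -4 + C \left(3 + C\right)$ ($B{\left(C \right)} = -4 + C \left(C + 3\right) = -4 + C \left(3 + C\right)$)
$B{\left(d{\left(4 - -3 \right)} \right)} 39 = \left(-4 + 4^{2} + 3 \cdot 4\right) 39 = \left(-4 + 16 + 12\right) 39 = 24 \cdot 39 = 936$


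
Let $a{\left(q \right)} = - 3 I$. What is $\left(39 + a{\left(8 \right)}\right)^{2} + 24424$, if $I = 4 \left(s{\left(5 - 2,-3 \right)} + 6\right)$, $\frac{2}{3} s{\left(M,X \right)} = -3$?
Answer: $24865$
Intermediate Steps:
$s{\left(M,X \right)} = - \frac{9}{2}$ ($s{\left(M,X \right)} = \frac{3}{2} \left(-3\right) = - \frac{9}{2}$)
$I = 6$ ($I = 4 \left(- \frac{9}{2} + 6\right) = 4 \cdot \frac{3}{2} = 6$)
$a{\left(q \right)} = -18$ ($a{\left(q \right)} = \left(-3\right) 6 = -18$)
$\left(39 + a{\left(8 \right)}\right)^{2} + 24424 = \left(39 - 18\right)^{2} + 24424 = 21^{2} + 24424 = 441 + 24424 = 24865$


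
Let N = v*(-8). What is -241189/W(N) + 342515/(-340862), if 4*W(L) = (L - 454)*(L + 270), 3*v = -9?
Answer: 71386978343/10772943510 ≈ 6.6265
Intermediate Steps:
v = -3 (v = (⅓)*(-9) = -3)
N = 24 (N = -3*(-8) = 24)
W(L) = (-454 + L)*(270 + L)/4 (W(L) = ((L - 454)*(L + 270))/4 = ((-454 + L)*(270 + L))/4 = (-454 + L)*(270 + L)/4)
-241189/W(N) + 342515/(-340862) = -241189/(-30645 - 46*24 + (¼)*24²) + 342515/(-340862) = -241189/(-30645 - 1104 + (¼)*576) + 342515*(-1/340862) = -241189/(-30645 - 1104 + 144) - 342515/340862 = -241189/(-31605) - 342515/340862 = -241189*(-1/31605) - 342515/340862 = 241189/31605 - 342515/340862 = 71386978343/10772943510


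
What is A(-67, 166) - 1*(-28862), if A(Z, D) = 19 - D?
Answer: 28715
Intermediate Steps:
A(-67, 166) - 1*(-28862) = (19 - 1*166) - 1*(-28862) = (19 - 166) + 28862 = -147 + 28862 = 28715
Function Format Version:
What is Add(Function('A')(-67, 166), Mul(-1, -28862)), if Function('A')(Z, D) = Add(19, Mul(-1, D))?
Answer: 28715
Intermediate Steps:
Add(Function('A')(-67, 166), Mul(-1, -28862)) = Add(Add(19, Mul(-1, 166)), Mul(-1, -28862)) = Add(Add(19, -166), 28862) = Add(-147, 28862) = 28715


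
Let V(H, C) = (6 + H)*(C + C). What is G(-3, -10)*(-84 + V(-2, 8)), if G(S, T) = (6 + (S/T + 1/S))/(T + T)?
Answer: 179/30 ≈ 5.9667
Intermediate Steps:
G(S, T) = (6 + 1/S + S/T)/(2*T) (G(S, T) = (6 + (S/T + 1/S))/((2*T)) = (6 + (1/S + S/T))*(1/(2*T)) = (6 + 1/S + S/T)*(1/(2*T)) = (6 + 1/S + S/T)/(2*T))
V(H, C) = 2*C*(6 + H) (V(H, C) = (6 + H)*(2*C) = 2*C*(6 + H))
G(-3, -10)*(-84 + V(-2, 8)) = ((½)*(-10 + (-3)² + 6*(-3)*(-10))/(-3*(-10)²))*(-84 + 2*8*(6 - 2)) = ((½)*(-⅓)*(1/100)*(-10 + 9 + 180))*(-84 + 2*8*4) = ((½)*(-⅓)*(1/100)*179)*(-84 + 64) = -179/600*(-20) = 179/30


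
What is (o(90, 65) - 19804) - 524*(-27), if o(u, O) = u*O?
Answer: 194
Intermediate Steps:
o(u, O) = O*u
(o(90, 65) - 19804) - 524*(-27) = (65*90 - 19804) - 524*(-27) = (5850 - 19804) + 14148 = -13954 + 14148 = 194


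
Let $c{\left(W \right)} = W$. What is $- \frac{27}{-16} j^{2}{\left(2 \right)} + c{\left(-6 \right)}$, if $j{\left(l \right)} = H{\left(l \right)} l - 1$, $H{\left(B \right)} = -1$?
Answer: $\frac{147}{16} \approx 9.1875$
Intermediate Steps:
$j{\left(l \right)} = -1 - l$ ($j{\left(l \right)} = - l - 1 = -1 - l$)
$- \frac{27}{-16} j^{2}{\left(2 \right)} + c{\left(-6 \right)} = - \frac{27}{-16} \left(-1 - 2\right)^{2} - 6 = \left(-27\right) \left(- \frac{1}{16}\right) \left(-1 - 2\right)^{2} - 6 = \frac{27 \left(-3\right)^{2}}{16} - 6 = \frac{27}{16} \cdot 9 - 6 = \frac{243}{16} - 6 = \frac{147}{16}$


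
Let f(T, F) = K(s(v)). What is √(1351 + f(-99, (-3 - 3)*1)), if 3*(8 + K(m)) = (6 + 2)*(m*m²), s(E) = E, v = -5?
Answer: √9087/3 ≈ 31.775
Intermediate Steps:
K(m) = -8 + 8*m³/3 (K(m) = -8 + ((6 + 2)*(m*m²))/3 = -8 + (8*m³)/3 = -8 + 8*m³/3)
f(T, F) = -1024/3 (f(T, F) = -8 + (8/3)*(-5)³ = -8 + (8/3)*(-125) = -8 - 1000/3 = -1024/3)
√(1351 + f(-99, (-3 - 3)*1)) = √(1351 - 1024/3) = √(3029/3) = √9087/3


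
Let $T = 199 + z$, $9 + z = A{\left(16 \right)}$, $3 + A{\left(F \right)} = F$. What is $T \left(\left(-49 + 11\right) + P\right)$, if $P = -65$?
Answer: $-20909$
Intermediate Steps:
$A{\left(F \right)} = -3 + F$
$z = 4$ ($z = -9 + \left(-3 + 16\right) = -9 + 13 = 4$)
$T = 203$ ($T = 199 + 4 = 203$)
$T \left(\left(-49 + 11\right) + P\right) = 203 \left(\left(-49 + 11\right) - 65\right) = 203 \left(-38 - 65\right) = 203 \left(-103\right) = -20909$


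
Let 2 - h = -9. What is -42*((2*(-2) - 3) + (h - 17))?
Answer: 546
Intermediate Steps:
h = 11 (h = 2 - 1*(-9) = 2 + 9 = 11)
-42*((2*(-2) - 3) + (h - 17)) = -42*((2*(-2) - 3) + (11 - 17)) = -42*((-4 - 3) - 6) = -42*(-7 - 6) = -42*(-13) = 546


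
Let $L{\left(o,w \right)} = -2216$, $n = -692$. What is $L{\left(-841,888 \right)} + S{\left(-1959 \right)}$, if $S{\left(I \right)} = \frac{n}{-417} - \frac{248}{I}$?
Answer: $- \frac{200977556}{90767} \approx -2214.2$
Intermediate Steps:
$S{\left(I \right)} = \frac{692}{417} - \frac{248}{I}$ ($S{\left(I \right)} = - \frac{692}{-417} - \frac{248}{I} = \left(-692\right) \left(- \frac{1}{417}\right) - \frac{248}{I} = \frac{692}{417} - \frac{248}{I}$)
$L{\left(-841,888 \right)} + S{\left(-1959 \right)} = -2216 + \left(\frac{692}{417} - \frac{248}{-1959}\right) = -2216 + \left(\frac{692}{417} - - \frac{248}{1959}\right) = -2216 + \left(\frac{692}{417} + \frac{248}{1959}\right) = -2216 + \frac{162116}{90767} = - \frac{200977556}{90767}$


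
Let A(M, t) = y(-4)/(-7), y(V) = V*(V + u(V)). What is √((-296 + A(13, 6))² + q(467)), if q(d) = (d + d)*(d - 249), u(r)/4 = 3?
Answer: 2*√3534647/7 ≈ 537.16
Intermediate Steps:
u(r) = 12 (u(r) = 4*3 = 12)
q(d) = 2*d*(-249 + d) (q(d) = (2*d)*(-249 + d) = 2*d*(-249 + d))
y(V) = V*(12 + V) (y(V) = V*(V + 12) = V*(12 + V))
A(M, t) = 32/7 (A(M, t) = -4*(12 - 4)/(-7) = -4*8*(-⅐) = -32*(-⅐) = 32/7)
√((-296 + A(13, 6))² + q(467)) = √((-296 + 32/7)² + 2*467*(-249 + 467)) = √((-2040/7)² + 2*467*218) = √(4161600/49 + 203612) = √(14138588/49) = 2*√3534647/7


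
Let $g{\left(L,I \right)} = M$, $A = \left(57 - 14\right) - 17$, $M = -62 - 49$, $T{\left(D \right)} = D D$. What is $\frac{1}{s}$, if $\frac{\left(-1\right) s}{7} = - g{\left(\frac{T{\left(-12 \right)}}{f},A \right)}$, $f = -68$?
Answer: $- \frac{1}{777} \approx -0.001287$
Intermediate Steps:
$T{\left(D \right)} = D^{2}$
$M = -111$ ($M = -62 - 49 = -111$)
$A = 26$ ($A = 43 - 17 = 26$)
$g{\left(L,I \right)} = -111$
$s = -777$ ($s = - 7 \left(\left(-1\right) \left(-111\right)\right) = \left(-7\right) 111 = -777$)
$\frac{1}{s} = \frac{1}{-777} = - \frac{1}{777}$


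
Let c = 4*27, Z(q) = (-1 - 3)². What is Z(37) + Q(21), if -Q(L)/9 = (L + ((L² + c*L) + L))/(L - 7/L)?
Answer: -73285/62 ≈ -1182.0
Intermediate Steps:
Z(q) = 16 (Z(q) = (-4)² = 16)
c = 108
Q(L) = -9*(L² + 110*L)/(L - 7/L) (Q(L) = -9*(L + ((L² + 108*L) + L))/(L - 7/L) = -9*(L + (L² + 109*L))/(L - 7/L) = -9*(L² + 110*L)/(L - 7/L))
Z(37) + Q(21) = 16 + 9*21²*(-110 - 1*21)/(-7 + 21²) = 16 + 9*441*(-110 - 21)/(-7 + 441) = 16 + 9*441*(-131)/434 = 16 + 9*441*(1/434)*(-131) = 16 - 74277/62 = -73285/62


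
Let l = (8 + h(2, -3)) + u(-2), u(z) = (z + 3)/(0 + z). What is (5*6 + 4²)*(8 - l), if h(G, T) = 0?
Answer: 23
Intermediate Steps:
u(z) = (3 + z)/z
l = 15/2 (l = (8 + 0) + (3 - 2)/(-2) = 8 - ½*1 = 8 - ½ = 15/2 ≈ 7.5000)
(5*6 + 4²)*(8 - l) = (5*6 + 4²)*(8 - 1*15/2) = (30 + 16)*(8 - 15/2) = 46*(½) = 23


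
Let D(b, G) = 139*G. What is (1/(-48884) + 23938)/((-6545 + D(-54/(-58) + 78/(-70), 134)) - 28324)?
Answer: -1170185191/794022812 ≈ -1.4737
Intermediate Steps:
(1/(-48884) + 23938)/((-6545 + D(-54/(-58) + 78/(-70), 134)) - 28324) = (1/(-48884) + 23938)/((-6545 + 139*134) - 28324) = (-1/48884 + 23938)/((-6545 + 18626) - 28324) = 1170185191/(48884*(12081 - 28324)) = (1170185191/48884)/(-16243) = (1170185191/48884)*(-1/16243) = -1170185191/794022812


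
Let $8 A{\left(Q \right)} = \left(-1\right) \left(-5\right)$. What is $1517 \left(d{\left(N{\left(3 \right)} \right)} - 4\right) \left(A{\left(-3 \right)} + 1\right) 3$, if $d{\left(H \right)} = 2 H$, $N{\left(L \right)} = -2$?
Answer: $-59163$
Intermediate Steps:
$A{\left(Q \right)} = \frac{5}{8}$ ($A{\left(Q \right)} = \frac{\left(-1\right) \left(-5\right)}{8} = \frac{1}{8} \cdot 5 = \frac{5}{8}$)
$1517 \left(d{\left(N{\left(3 \right)} \right)} - 4\right) \left(A{\left(-3 \right)} + 1\right) 3 = 1517 \left(2 \left(-2\right) - 4\right) \left(\frac{5}{8} + 1\right) 3 = 1517 \left(-4 - 4\right) \frac{13}{8} \cdot 3 = 1517 \left(-8\right) \frac{13}{8} \cdot 3 = 1517 \left(\left(-13\right) 3\right) = 1517 \left(-39\right) = -59163$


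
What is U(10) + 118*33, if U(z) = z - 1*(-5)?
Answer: 3909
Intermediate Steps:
U(z) = 5 + z (U(z) = z + 5 = 5 + z)
U(10) + 118*33 = (5 + 10) + 118*33 = 15 + 3894 = 3909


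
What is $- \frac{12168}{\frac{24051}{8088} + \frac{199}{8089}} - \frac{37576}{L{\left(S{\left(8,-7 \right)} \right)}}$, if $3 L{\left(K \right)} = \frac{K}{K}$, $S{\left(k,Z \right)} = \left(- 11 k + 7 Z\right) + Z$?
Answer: $- \frac{848465998552}{7265113} \approx -1.1679 \cdot 10^{5}$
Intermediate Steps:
$S{\left(k,Z \right)} = - 11 k + 8 Z$
$L{\left(K \right)} = \frac{1}{3}$ ($L{\left(K \right)} = \frac{K \frac{1}{K}}{3} = \frac{1}{3} \cdot 1 = \frac{1}{3}$)
$- \frac{12168}{\frac{24051}{8088} + \frac{199}{8089}} - \frac{37576}{L{\left(S{\left(8,-7 \right)} \right)}} = - \frac{12168}{\frac{24051}{8088} + \frac{199}{8089}} - 37576 \frac{1}{\frac{1}{3}} = - \frac{12168}{24051 \cdot \frac{1}{8088} + 199 \cdot \frac{1}{8089}} - 112728 = - \frac{12168}{\frac{8017}{2696} + \frac{199}{8089}} - 112728 = - \frac{12168}{\frac{65386017}{21807944}} - 112728 = \left(-12168\right) \frac{21807944}{65386017} - 112728 = - \frac{29484340288}{7265113} - 112728 = - \frac{848465998552}{7265113}$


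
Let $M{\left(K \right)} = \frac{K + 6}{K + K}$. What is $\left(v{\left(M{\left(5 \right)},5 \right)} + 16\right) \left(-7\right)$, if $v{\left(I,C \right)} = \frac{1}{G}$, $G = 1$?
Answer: $-119$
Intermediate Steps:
$M{\left(K \right)} = \frac{6 + K}{2 K}$
$v{\left(I,C \right)} = 1$ ($v{\left(I,C \right)} = 1^{-1} = 1$)
$\left(v{\left(M{\left(5 \right)},5 \right)} + 16\right) \left(-7\right) = \left(1 + 16\right) \left(-7\right) = 17 \left(-7\right) = -119$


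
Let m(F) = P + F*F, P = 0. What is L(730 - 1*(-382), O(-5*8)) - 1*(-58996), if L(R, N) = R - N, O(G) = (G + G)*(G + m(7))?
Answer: 60828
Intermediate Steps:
m(F) = F² (m(F) = 0 + F*F = 0 + F² = F²)
O(G) = 2*G*(49 + G) (O(G) = (G + G)*(G + 7²) = (2*G)*(G + 49) = (2*G)*(49 + G) = 2*G*(49 + G))
L(730 - 1*(-382), O(-5*8)) - 1*(-58996) = ((730 - 1*(-382)) - 2*(-5*8)*(49 - 5*8)) - 1*(-58996) = ((730 + 382) - 2*(-40)*(49 - 40)) + 58996 = (1112 - 2*(-40)*9) + 58996 = (1112 - 1*(-720)) + 58996 = (1112 + 720) + 58996 = 1832 + 58996 = 60828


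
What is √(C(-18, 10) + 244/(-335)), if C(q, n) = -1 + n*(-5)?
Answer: I*√5805215/335 ≈ 7.1922*I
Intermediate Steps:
C(q, n) = -1 - 5*n
√(C(-18, 10) + 244/(-335)) = √((-1 - 5*10) + 244/(-335)) = √((-1 - 50) + 244*(-1/335)) = √(-51 - 244/335) = √(-17329/335) = I*√5805215/335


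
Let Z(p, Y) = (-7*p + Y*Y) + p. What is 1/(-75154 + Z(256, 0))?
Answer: -1/76690 ≈ -1.3040e-5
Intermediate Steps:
Z(p, Y) = Y**2 - 6*p (Z(p, Y) = (-7*p + Y**2) + p = (Y**2 - 7*p) + p = Y**2 - 6*p)
1/(-75154 + Z(256, 0)) = 1/(-75154 + (0**2 - 6*256)) = 1/(-75154 + (0 - 1536)) = 1/(-75154 - 1536) = 1/(-76690) = -1/76690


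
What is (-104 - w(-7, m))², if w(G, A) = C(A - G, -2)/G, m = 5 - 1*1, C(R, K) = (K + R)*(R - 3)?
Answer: 430336/49 ≈ 8782.4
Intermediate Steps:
C(R, K) = (-3 + R)*(K + R) (C(R, K) = (K + R)*(-3 + R) = (-3 + R)*(K + R))
m = 4 (m = 5 - 1 = 4)
w(G, A) = (6 + (A - G)² - 5*A + 5*G)/G (w(G, A) = ((A - G)² - 3*(-2) - 3*(A - G) - 2*(A - G))/G = ((A - G)² + 6 + (-3*A + 3*G) + (-2*A + 2*G))/G = (6 + (A - G)² - 5*A + 5*G)/G)
(-104 - w(-7, m))² = (-104 - (6 + (4 - 1*(-7))² - 5*4 + 5*(-7))/(-7))² = (-104 - (-1)*(6 + (4 + 7)² - 20 - 35)/7)² = (-104 - (-1)*(6 + 11² - 20 - 35)/7)² = (-104 - (-1)*(6 + 121 - 20 - 35)/7)² = (-104 - (-1)*72/7)² = (-104 - 1*(-72/7))² = (-104 + 72/7)² = (-656/7)² = 430336/49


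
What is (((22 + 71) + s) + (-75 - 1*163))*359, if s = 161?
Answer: 5744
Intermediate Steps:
(((22 + 71) + s) + (-75 - 1*163))*359 = (((22 + 71) + 161) + (-75 - 1*163))*359 = ((93 + 161) + (-75 - 163))*359 = (254 - 238)*359 = 16*359 = 5744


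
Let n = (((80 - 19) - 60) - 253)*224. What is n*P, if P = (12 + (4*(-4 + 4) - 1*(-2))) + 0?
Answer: -790272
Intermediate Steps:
P = 14 (P = (12 + (4*0 + 2)) + 0 = (12 + (0 + 2)) + 0 = (12 + 2) + 0 = 14 + 0 = 14)
n = -56448 (n = ((61 - 60) - 253)*224 = (1 - 253)*224 = -252*224 = -56448)
n*P = -56448*14 = -790272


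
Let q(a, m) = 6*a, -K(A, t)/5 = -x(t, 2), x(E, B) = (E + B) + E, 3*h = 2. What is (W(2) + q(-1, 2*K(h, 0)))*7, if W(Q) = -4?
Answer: -70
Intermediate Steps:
h = 2/3 (h = (1/3)*2 = 2/3 ≈ 0.66667)
x(E, B) = B + 2*E (x(E, B) = (B + E) + E = B + 2*E)
K(A, t) = 10 + 10*t (K(A, t) = -(-5)*(2 + 2*t) = -5*(-2 - 2*t) = 10 + 10*t)
(W(2) + q(-1, 2*K(h, 0)))*7 = (-4 + 6*(-1))*7 = (-4 - 6)*7 = -10*7 = -70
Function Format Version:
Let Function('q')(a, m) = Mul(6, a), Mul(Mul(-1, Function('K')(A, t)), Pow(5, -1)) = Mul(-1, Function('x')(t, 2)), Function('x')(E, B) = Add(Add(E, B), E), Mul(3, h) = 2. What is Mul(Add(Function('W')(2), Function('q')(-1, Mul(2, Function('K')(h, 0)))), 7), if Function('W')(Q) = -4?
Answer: -70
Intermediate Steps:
h = Rational(2, 3) (h = Mul(Rational(1, 3), 2) = Rational(2, 3) ≈ 0.66667)
Function('x')(E, B) = Add(B, Mul(2, E)) (Function('x')(E, B) = Add(Add(B, E), E) = Add(B, Mul(2, E)))
Function('K')(A, t) = Add(10, Mul(10, t)) (Function('K')(A, t) = Mul(-5, Mul(-1, Add(2, Mul(2, t)))) = Mul(-5, Add(-2, Mul(-2, t))) = Add(10, Mul(10, t)))
Mul(Add(Function('W')(2), Function('q')(-1, Mul(2, Function('K')(h, 0)))), 7) = Mul(Add(-4, Mul(6, -1)), 7) = Mul(Add(-4, -6), 7) = Mul(-10, 7) = -70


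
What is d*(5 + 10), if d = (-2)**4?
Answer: 240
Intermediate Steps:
d = 16
d*(5 + 10) = 16*(5 + 10) = 16*15 = 240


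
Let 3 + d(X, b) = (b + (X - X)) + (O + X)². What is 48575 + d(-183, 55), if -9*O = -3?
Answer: 737947/9 ≈ 81994.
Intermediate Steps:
O = ⅓ (O = -⅑*(-3) = ⅓ ≈ 0.33333)
d(X, b) = -3 + b + (⅓ + X)² (d(X, b) = -3 + ((b + (X - X)) + (⅓ + X)²) = -3 + ((b + 0) + (⅓ + X)²) = -3 + (b + (⅓ + X)²) = -3 + b + (⅓ + X)²)
48575 + d(-183, 55) = 48575 + (-3 + 55 + (1 + 3*(-183))²/9) = 48575 + (-3 + 55 + (1 - 549)²/9) = 48575 + (-3 + 55 + (⅑)*(-548)²) = 48575 + (-3 + 55 + (⅑)*300304) = 48575 + (-3 + 55 + 300304/9) = 48575 + 300772/9 = 737947/9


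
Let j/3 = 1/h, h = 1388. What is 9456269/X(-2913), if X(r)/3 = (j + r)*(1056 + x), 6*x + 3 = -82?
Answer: -26250602744/25274299491 ≈ -1.0386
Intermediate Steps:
x = -85/6 (x = -½ + (⅙)*(-82) = -½ - 41/3 = -85/6 ≈ -14.167)
j = 3/1388 ≈ 0.0021614
X(r) = 18753/2776 + 6251*r/2 (X(r) = 3*((3/1388 + r)*(1056 - 85/6)) = 3*((3/1388 + r)*(6251/6)) = 3*(6251/2776 + 6251*r/6) = 18753/2776 + 6251*r/2)
9456269/X(-2913) = 9456269/(18753/2776 + (6251/2)*(-2913)) = 9456269/(18753/2776 - 18209163/2) = 9456269/(-25274299491/2776) = 9456269*(-2776/25274299491) = -26250602744/25274299491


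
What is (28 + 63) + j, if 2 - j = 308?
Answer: -215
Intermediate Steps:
j = -306 (j = 2 - 1*308 = 2 - 308 = -306)
(28 + 63) + j = (28 + 63) - 306 = 91 - 306 = -215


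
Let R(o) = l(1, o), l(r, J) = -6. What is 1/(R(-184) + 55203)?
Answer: 1/55197 ≈ 1.8117e-5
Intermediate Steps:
R(o) = -6
1/(R(-184) + 55203) = 1/(-6 + 55203) = 1/55197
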